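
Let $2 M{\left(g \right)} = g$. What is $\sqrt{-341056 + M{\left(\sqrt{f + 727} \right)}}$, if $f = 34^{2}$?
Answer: $\frac{\sqrt{-1364224 + 2 \sqrt{1883}}}{2} \approx 583.98 i$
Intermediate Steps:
$f = 1156$
$M{\left(g \right)} = \frac{g}{2}$
$\sqrt{-341056 + M{\left(\sqrt{f + 727} \right)}} = \sqrt{-341056 + \frac{\sqrt{1156 + 727}}{2}} = \sqrt{-341056 + \frac{\sqrt{1883}}{2}}$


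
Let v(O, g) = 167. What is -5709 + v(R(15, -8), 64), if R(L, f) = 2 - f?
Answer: -5542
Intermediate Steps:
-5709 + v(R(15, -8), 64) = -5709 + 167 = -5542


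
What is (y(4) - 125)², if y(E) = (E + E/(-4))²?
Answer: 13456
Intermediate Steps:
y(E) = 9*E²/16 (y(E) = (E + E*(-¼))² = (E - E/4)² = (3*E/4)² = 9*E²/16)
(y(4) - 125)² = ((9/16)*4² - 125)² = ((9/16)*16 - 125)² = (9 - 125)² = (-116)² = 13456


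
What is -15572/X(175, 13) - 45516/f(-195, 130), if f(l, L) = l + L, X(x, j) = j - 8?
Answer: -31384/13 ≈ -2414.2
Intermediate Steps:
X(x, j) = -8 + j
f(l, L) = L + l
-15572/X(175, 13) - 45516/f(-195, 130) = -15572/(-8 + 13) - 45516/(130 - 195) = -15572/5 - 45516/(-65) = -15572*⅕ - 45516*(-1/65) = -15572/5 + 45516/65 = -31384/13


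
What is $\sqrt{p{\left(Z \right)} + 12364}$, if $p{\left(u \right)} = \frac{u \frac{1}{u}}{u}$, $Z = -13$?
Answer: $\frac{3 \sqrt{232167}}{13} \approx 111.19$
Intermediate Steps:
$p{\left(u \right)} = \frac{1}{u}$ ($p{\left(u \right)} = 1 \frac{1}{u} = \frac{1}{u}$)
$\sqrt{p{\left(Z \right)} + 12364} = \sqrt{\frac{1}{-13} + 12364} = \sqrt{- \frac{1}{13} + 12364} = \sqrt{\frac{160731}{13}} = \frac{3 \sqrt{232167}}{13}$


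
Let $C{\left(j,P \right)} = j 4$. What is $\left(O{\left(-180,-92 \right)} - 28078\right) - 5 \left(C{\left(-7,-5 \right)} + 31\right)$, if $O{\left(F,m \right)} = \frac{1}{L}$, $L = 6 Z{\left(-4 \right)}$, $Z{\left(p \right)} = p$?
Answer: $- \frac{674233}{24} \approx -28093.0$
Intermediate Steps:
$C{\left(j,P \right)} = 4 j$
$L = -24$ ($L = 6 \left(-4\right) = -24$)
$O{\left(F,m \right)} = - \frac{1}{24}$ ($O{\left(F,m \right)} = \frac{1}{-24} = - \frac{1}{24}$)
$\left(O{\left(-180,-92 \right)} - 28078\right) - 5 \left(C{\left(-7,-5 \right)} + 31\right) = \left(- \frac{1}{24} - 28078\right) - 5 \left(4 \left(-7\right) + 31\right) = - \frac{673873}{24} - 5 \left(-28 + 31\right) = - \frac{673873}{24} - 15 = - \frac{674233}{24}$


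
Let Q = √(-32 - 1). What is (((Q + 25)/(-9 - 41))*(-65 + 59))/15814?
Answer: 3/15814 + 3*I*√33/395350 ≈ 0.00018971 + 4.3591e-5*I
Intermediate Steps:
Q = I*√33 (Q = √(-33) = I*√33 ≈ 5.7446*I)
(((Q + 25)/(-9 - 41))*(-65 + 59))/15814 = (((I*√33 + 25)/(-9 - 41))*(-65 + 59))/15814 = (((25 + I*√33)/(-50))*(-6))*(1/15814) = (((25 + I*√33)*(-1/50))*(-6))*(1/15814) = ((-½ - I*√33/50)*(-6))*(1/15814) = (3 + 3*I*√33/25)*(1/15814) = 3/15814 + 3*I*√33/395350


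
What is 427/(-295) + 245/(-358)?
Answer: -225141/105610 ≈ -2.1318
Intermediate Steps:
427/(-295) + 245/(-358) = 427*(-1/295) + 245*(-1/358) = -427/295 - 245/358 = -225141/105610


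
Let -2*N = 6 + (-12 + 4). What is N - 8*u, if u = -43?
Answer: 345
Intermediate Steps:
N = 1 (N = -(6 + (-12 + 4))/2 = -(6 - 8)/2 = -½*(-2) = 1)
N - 8*u = 1 - 8*(-43) = 1 + 344 = 345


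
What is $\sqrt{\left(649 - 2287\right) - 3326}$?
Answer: $2 i \sqrt{1241} \approx 70.456 i$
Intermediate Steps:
$\sqrt{\left(649 - 2287\right) - 3326} = \sqrt{-1638 - 3326} = \sqrt{-4964} = 2 i \sqrt{1241}$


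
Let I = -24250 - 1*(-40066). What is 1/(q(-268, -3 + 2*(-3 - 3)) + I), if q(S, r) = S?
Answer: 1/15548 ≈ 6.4317e-5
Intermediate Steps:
I = 15816 (I = -24250 + 40066 = 15816)
1/(q(-268, -3 + 2*(-3 - 3)) + I) = 1/(-268 + 15816) = 1/15548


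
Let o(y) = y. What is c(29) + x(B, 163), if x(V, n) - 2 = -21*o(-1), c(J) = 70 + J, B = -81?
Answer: 122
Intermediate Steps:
x(V, n) = 23 (x(V, n) = 2 - 21*(-1) = 2 + 21 = 23)
c(29) + x(B, 163) = (70 + 29) + 23 = 99 + 23 = 122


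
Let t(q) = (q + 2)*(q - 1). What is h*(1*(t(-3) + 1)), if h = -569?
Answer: -2845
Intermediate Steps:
t(q) = (-1 + q)*(2 + q) (t(q) = (2 + q)*(-1 + q) = (-1 + q)*(2 + q))
h*(1*(t(-3) + 1)) = -569*((-2 - 3 + (-3)²) + 1) = -569*((-2 - 3 + 9) + 1) = -569*(4 + 1) = -569*5 = -2845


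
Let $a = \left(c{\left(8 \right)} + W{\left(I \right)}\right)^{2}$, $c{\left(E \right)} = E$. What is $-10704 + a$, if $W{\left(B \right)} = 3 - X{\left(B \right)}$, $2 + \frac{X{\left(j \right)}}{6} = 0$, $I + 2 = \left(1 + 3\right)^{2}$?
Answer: $-10175$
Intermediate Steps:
$I = 14$ ($I = -2 + \left(1 + 3\right)^{2} = -2 + 4^{2} = -2 + 16 = 14$)
$X{\left(j \right)} = -12$ ($X{\left(j \right)} = -12 + 6 \cdot 0 = -12 + 0 = -12$)
$W{\left(B \right)} = 15$ ($W{\left(B \right)} = 3 - -12 = 3 + 12 = 15$)
$a = 529$ ($a = \left(8 + 15\right)^{2} = 23^{2} = 529$)
$-10704 + a = -10704 + 529 = -10175$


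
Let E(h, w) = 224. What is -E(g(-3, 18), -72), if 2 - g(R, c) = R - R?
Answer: -224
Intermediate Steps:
g(R, c) = 2 (g(R, c) = 2 - (R - R) = 2 - 1*0 = 2 + 0 = 2)
-E(g(-3, 18), -72) = -1*224 = -224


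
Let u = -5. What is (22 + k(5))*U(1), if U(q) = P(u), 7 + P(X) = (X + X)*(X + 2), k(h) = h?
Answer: 621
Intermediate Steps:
P(X) = -7 + 2*X*(2 + X) (P(X) = -7 + (X + X)*(X + 2) = -7 + (2*X)*(2 + X) = -7 + 2*X*(2 + X))
U(q) = 23 (U(q) = -7 + 2*(-5)² + 4*(-5) = -7 + 2*25 - 20 = -7 + 50 - 20 = 23)
(22 + k(5))*U(1) = (22 + 5)*23 = 27*23 = 621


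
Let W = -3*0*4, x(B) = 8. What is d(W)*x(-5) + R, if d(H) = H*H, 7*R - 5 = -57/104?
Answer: 463/728 ≈ 0.63599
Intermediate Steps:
W = 0 (W = 0*4 = 0)
R = 463/728 (R = 5/7 + (-57/104)/7 = 5/7 + (-57*1/104)/7 = 5/7 + (⅐)*(-57/104) = 5/7 - 57/728 = 463/728 ≈ 0.63599)
d(H) = H²
d(W)*x(-5) + R = 0²*8 + 463/728 = 0*8 + 463/728 = 0 + 463/728 = 463/728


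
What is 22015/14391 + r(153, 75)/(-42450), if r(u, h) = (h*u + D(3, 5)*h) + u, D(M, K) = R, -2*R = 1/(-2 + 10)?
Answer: 4092083519/3258122400 ≈ 1.2560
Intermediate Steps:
R = -1/16 (R = -1/(2*(-2 + 10)) = -1/2/8 = -1/2*1/8 = -1/16 ≈ -0.062500)
D(M, K) = -1/16
r(u, h) = u - h/16 + h*u (r(u, h) = (h*u - h/16) + u = (-h/16 + h*u) + u = u - h/16 + h*u)
22015/14391 + r(153, 75)/(-42450) = 22015/14391 + (153 - 1/16*75 + 75*153)/(-42450) = 22015*(1/14391) + (153 - 75/16 + 11475)*(-1/42450) = 22015/14391 + (185973/16)*(-1/42450) = 22015/14391 - 61991/226400 = 4092083519/3258122400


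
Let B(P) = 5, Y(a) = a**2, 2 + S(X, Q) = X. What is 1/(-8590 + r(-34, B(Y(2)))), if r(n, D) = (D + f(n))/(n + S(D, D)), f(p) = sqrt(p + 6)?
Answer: -8255145/70913027053 + 62*I*sqrt(7)/70913027053 ≈ -0.00011641 + 2.3132e-9*I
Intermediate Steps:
S(X, Q) = -2 + X
f(p) = sqrt(6 + p)
r(n, D) = (D + sqrt(6 + n))/(-2 + D + n) (r(n, D) = (D + sqrt(6 + n))/(n + (-2 + D)) = (D + sqrt(6 + n))/(-2 + D + n))
1/(-8590 + r(-34, B(Y(2)))) = 1/(-8590 + (5 + sqrt(6 - 34))/(-2 + 5 - 34)) = 1/(-8590 + (5 + sqrt(-28))/(-31)) = 1/(-8590 - (5 + 2*I*sqrt(7))/31) = 1/(-8590 + (-5/31 - 2*I*sqrt(7)/31)) = 1/(-266295/31 - 2*I*sqrt(7)/31)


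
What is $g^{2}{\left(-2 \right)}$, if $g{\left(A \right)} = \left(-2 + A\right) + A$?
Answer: $36$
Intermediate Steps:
$g{\left(A \right)} = -2 + 2 A$
$g^{2}{\left(-2 \right)} = \left(-2 + 2 \left(-2\right)\right)^{2} = \left(-2 - 4\right)^{2} = \left(-6\right)^{2} = 36$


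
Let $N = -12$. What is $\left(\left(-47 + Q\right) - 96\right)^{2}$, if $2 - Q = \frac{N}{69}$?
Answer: $\frac{10491121}{529} \approx 19832.0$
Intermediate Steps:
$Q = \frac{50}{23}$ ($Q = 2 - - \frac{12}{69} = 2 - \left(-12\right) \frac{1}{69} = 2 - - \frac{4}{23} = 2 + \frac{4}{23} = \frac{50}{23} \approx 2.1739$)
$\left(\left(-47 + Q\right) - 96\right)^{2} = \left(\left(-47 + \frac{50}{23}\right) - 96\right)^{2} = \left(- \frac{1031}{23} - 96\right)^{2} = \left(- \frac{3239}{23}\right)^{2} = \frac{10491121}{529}$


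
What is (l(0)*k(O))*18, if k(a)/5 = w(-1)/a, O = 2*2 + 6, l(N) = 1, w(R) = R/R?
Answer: 9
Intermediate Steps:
w(R) = 1
O = 10 (O = 4 + 6 = 10)
k(a) = 5/a (k(a) = 5*(1/a) = 5/a)
(l(0)*k(O))*18 = (1*(5/10))*18 = (1*(5*(⅒)))*18 = (1*(½))*18 = (½)*18 = 9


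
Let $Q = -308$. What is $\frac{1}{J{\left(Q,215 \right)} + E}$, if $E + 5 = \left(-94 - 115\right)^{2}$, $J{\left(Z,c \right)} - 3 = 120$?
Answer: $\frac{1}{43799} \approx 2.2832 \cdot 10^{-5}$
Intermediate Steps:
$J{\left(Z,c \right)} = 123$ ($J{\left(Z,c \right)} = 3 + 120 = 123$)
$E = 43676$ ($E = -5 + \left(-94 - 115\right)^{2} = -5 + \left(-209\right)^{2} = -5 + 43681 = 43676$)
$\frac{1}{J{\left(Q,215 \right)} + E} = \frac{1}{123 + 43676} = \frac{1}{43799}$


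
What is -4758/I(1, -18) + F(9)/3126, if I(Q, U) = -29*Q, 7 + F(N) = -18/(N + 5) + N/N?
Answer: 34704359/211526 ≈ 164.07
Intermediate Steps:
F(N) = -6 - 18/(5 + N) (F(N) = -7 + (-18/(N + 5) + N/N) = -7 + (-18/(5 + N) + 1) = -7 + (1 - 18/(5 + N)) = -6 - 18/(5 + N))
-4758/I(1, -18) + F(9)/3126 = -4758/((-29*1)) + (6*(-8 - 1*9)/(5 + 9))/3126 = -4758/(-29) + (6*(-8 - 9)/14)*(1/3126) = -4758*(-1/29) + (6*(1/14)*(-17))*(1/3126) = 4758/29 - 51/7*1/3126 = 4758/29 - 17/7294 = 34704359/211526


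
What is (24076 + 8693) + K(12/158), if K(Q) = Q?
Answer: 2588757/79 ≈ 32769.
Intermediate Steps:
(24076 + 8693) + K(12/158) = (24076 + 8693) + 12/158 = 32769 + 12*(1/158) = 32769 + 6/79 = 2588757/79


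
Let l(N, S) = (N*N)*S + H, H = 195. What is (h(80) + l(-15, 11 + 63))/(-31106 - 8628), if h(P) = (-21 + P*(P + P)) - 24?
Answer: -14800/19867 ≈ -0.74495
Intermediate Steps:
l(N, S) = 195 + S*N² (l(N, S) = (N*N)*S + 195 = N²*S + 195 = S*N² + 195 = 195 + S*N²)
h(P) = -45 + 2*P² (h(P) = (-21 + P*(2*P)) - 24 = (-21 + 2*P²) - 24 = -45 + 2*P²)
(h(80) + l(-15, 11 + 63))/(-31106 - 8628) = ((-45 + 2*80²) + (195 + (11 + 63)*(-15)²))/(-31106 - 8628) = ((-45 + 2*6400) + (195 + 74*225))/(-39734) = ((-45 + 12800) + (195 + 16650))*(-1/39734) = (12755 + 16845)*(-1/39734) = 29600*(-1/39734) = -14800/19867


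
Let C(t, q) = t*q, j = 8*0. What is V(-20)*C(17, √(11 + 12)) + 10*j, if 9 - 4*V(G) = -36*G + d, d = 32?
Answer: -12631*√23/4 ≈ -15144.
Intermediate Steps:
j = 0
V(G) = -23/4 + 9*G (V(G) = 9/4 - (-36*G + 32)/4 = 9/4 - (32 - 36*G)/4 = 9/4 + (-8 + 9*G) = -23/4 + 9*G)
C(t, q) = q*t
V(-20)*C(17, √(11 + 12)) + 10*j = (-23/4 + 9*(-20))*(√(11 + 12)*17) + 10*0 = (-23/4 - 180)*(√23*17) + 0 = -12631*√23/4 + 0 = -12631*√23/4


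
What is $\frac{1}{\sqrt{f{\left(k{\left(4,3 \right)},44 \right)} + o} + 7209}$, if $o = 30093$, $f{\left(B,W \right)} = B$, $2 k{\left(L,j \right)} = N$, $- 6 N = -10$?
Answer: $\frac{43254}{311637523} - \frac{\sqrt{1083378}}{311637523} \approx 0.00013546$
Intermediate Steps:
$N = \frac{5}{3}$ ($N = \left(- \frac{1}{6}\right) \left(-10\right) = \frac{5}{3} \approx 1.6667$)
$k{\left(L,j \right)} = \frac{5}{6}$ ($k{\left(L,j \right)} = \frac{1}{2} \cdot \frac{5}{3} = \frac{5}{6}$)
$\frac{1}{\sqrt{f{\left(k{\left(4,3 \right)},44 \right)} + o} + 7209} = \frac{1}{\sqrt{\frac{5}{6} + 30093} + 7209} = \frac{1}{\sqrt{\frac{180563}{6}} + 7209} = \frac{1}{\frac{\sqrt{1083378}}{6} + 7209} = \frac{1}{7209 + \frac{\sqrt{1083378}}{6}}$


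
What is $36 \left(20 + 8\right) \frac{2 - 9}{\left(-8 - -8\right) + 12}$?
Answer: $-588$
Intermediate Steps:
$36 \left(20 + 8\right) \frac{2 - 9}{\left(-8 - -8\right) + 12} = 36 \cdot 28 \left(- \frac{7}{\left(-8 + 8\right) + 12}\right) = 1008 \left(- \frac{7}{0 + 12}\right) = 1008 \left(- \frac{7}{12}\right) = -588$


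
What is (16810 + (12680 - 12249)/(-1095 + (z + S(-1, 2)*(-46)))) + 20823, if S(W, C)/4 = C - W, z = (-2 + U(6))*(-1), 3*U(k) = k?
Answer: 61981120/1647 ≈ 37633.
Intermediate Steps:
U(k) = k/3
z = 0 (z = (-2 + (1/3)*6)*(-1) = (-2 + 2)*(-1) = 0*(-1) = 0)
S(W, C) = -4*W + 4*C (S(W, C) = 4*(C - W) = -4*W + 4*C)
(16810 + (12680 - 12249)/(-1095 + (z + S(-1, 2)*(-46)))) + 20823 = (16810 + (12680 - 12249)/(-1095 + (0 + (-4*(-1) + 4*2)*(-46)))) + 20823 = (16810 + 431/(-1095 + (0 + (4 + 8)*(-46)))) + 20823 = (16810 + 431/(-1095 + (0 + 12*(-46)))) + 20823 = (16810 + 431/(-1095 + (0 - 552))) + 20823 = (16810 + 431/(-1095 - 552)) + 20823 = (16810 + 431/(-1647)) + 20823 = (16810 + 431*(-1/1647)) + 20823 = (16810 - 431/1647) + 20823 = 27685639/1647 + 20823 = 61981120/1647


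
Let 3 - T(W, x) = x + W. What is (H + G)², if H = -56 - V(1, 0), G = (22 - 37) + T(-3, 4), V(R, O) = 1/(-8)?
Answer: 303601/64 ≈ 4743.8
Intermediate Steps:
T(W, x) = 3 - W - x (T(W, x) = 3 - (x + W) = 3 - (W + x) = 3 + (-W - x) = 3 - W - x)
V(R, O) = -⅛
G = -13 (G = (22 - 37) + (3 - 1*(-3) - 1*4) = -15 + (3 + 3 - 4) = -15 + 2 = -13)
H = -447/8 (H = -56 - 1*(-⅛) = -56 + ⅛ = -447/8 ≈ -55.875)
(H + G)² = (-447/8 - 13)² = (-551/8)² = 303601/64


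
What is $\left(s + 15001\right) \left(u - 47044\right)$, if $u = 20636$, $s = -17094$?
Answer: $55271944$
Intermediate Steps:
$\left(s + 15001\right) \left(u - 47044\right) = \left(-17094 + 15001\right) \left(20636 - 47044\right) = \left(-2093\right) \left(-26408\right) = 55271944$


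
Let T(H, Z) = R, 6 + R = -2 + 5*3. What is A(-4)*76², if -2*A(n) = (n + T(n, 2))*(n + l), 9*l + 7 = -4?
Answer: 135736/3 ≈ 45245.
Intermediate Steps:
l = -11/9 (l = -7/9 + (⅑)*(-4) = -7/9 - 4/9 = -11/9 ≈ -1.2222)
R = 7 (R = -6 + (-2 + 5*3) = -6 + (-2 + 15) = -6 + 13 = 7)
T(H, Z) = 7
A(n) = -(7 + n)*(-11/9 + n)/2 (A(n) = -(n + 7)*(n - 11/9)/2 = -(7 + n)*(-11/9 + n)/2)
A(-4)*76² = (77/18 - 26/9*(-4) - ½*(-4)²)*76² = (77/18 + 104/9 - ½*16)*5776 = (77/18 + 104/9 - 8)*5776 = (47/6)*5776 = 135736/3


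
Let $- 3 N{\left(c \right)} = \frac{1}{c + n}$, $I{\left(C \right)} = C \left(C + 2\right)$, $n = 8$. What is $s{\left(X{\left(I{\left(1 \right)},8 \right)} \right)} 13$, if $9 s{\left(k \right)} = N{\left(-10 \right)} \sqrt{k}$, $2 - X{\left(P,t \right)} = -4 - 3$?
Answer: $\frac{13}{18} \approx 0.72222$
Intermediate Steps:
$I{\left(C \right)} = C \left(2 + C\right)$
$N{\left(c \right)} = - \frac{1}{3 \left(8 + c\right)}$ ($N{\left(c \right)} = - \frac{1}{3 \left(c + 8\right)} = - \frac{1}{3 \left(8 + c\right)}$)
$X{\left(P,t \right)} = 9$ ($X{\left(P,t \right)} = 2 - \left(-4 - 3\right) = 2 - -7 = 2 + 7 = 9$)
$s{\left(k \right)} = \frac{\sqrt{k}}{54}$ ($s{\left(k \right)} = \frac{- \frac{1}{24 + 3 \left(-10\right)} \sqrt{k}}{9} = \frac{- \frac{1}{24 - 30} \sqrt{k}}{9} = \frac{- \frac{1}{-6} \sqrt{k}}{9} = \frac{\left(-1\right) \left(- \frac{1}{6}\right) \sqrt{k}}{9} = \frac{\frac{1}{6} \sqrt{k}}{9} = \frac{\sqrt{k}}{54}$)
$s{\left(X{\left(I{\left(1 \right)},8 \right)} \right)} 13 = \frac{\sqrt{9}}{54} \cdot 13 = \frac{1}{54} \cdot 3 \cdot 13 = \frac{1}{18} \cdot 13 = \frac{13}{18}$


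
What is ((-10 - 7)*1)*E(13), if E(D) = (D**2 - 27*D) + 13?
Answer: 2873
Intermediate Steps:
E(D) = 13 + D**2 - 27*D
((-10 - 7)*1)*E(13) = ((-10 - 7)*1)*(13 + 13**2 - 27*13) = (-17*1)*(13 + 169 - 351) = -17*(-169) = 2873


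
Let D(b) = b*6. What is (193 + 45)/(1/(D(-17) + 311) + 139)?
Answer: 24871/14526 ≈ 1.7122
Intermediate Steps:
D(b) = 6*b
(193 + 45)/(1/(D(-17) + 311) + 139) = (193 + 45)/(1/(6*(-17) + 311) + 139) = 238/(1/(-102 + 311) + 139) = 238/(1/209 + 139) = 238/(29052/209) = 238*(209/29052) = 24871/14526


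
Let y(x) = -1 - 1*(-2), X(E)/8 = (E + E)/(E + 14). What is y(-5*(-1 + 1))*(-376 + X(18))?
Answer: -367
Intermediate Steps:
X(E) = 16*E/(14 + E) (X(E) = 8*((E + E)/(E + 14)) = 8*((2*E)/(14 + E)) = 8*(2*E/(14 + E)) = 16*E/(14 + E))
y(x) = 1 (y(x) = -1 + 2 = 1)
y(-5*(-1 + 1))*(-376 + X(18)) = 1*(-376 + 16*18/(14 + 18)) = 1*(-376 + 16*18/32) = 1*(-376 + 16*18*(1/32)) = 1*(-376 + 9) = 1*(-367) = -367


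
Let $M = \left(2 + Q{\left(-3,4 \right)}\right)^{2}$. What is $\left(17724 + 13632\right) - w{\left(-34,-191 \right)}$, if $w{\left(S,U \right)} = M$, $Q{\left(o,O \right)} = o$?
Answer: $31355$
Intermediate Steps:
$M = 1$ ($M = \left(2 - 3\right)^{2} = \left(-1\right)^{2} = 1$)
$w{\left(S,U \right)} = 1$
$\left(17724 + 13632\right) - w{\left(-34,-191 \right)} = \left(17724 + 13632\right) - 1 = 31356 - 1 = 31355$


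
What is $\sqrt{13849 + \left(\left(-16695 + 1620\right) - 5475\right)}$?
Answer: $i \sqrt{6701} \approx 81.86 i$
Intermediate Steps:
$\sqrt{13849 + \left(\left(-16695 + 1620\right) - 5475\right)} = \sqrt{13849 - 20550} = \sqrt{-6701} = i \sqrt{6701}$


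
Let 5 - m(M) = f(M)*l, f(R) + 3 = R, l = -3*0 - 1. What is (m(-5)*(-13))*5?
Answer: 195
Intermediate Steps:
l = -1 (l = 0 - 1 = -1)
f(R) = -3 + R
m(M) = 2 + M (m(M) = 5 - (-3 + M)*(-1) = 5 - (3 - M) = 5 + (-3 + M) = 2 + M)
(m(-5)*(-13))*5 = ((2 - 5)*(-13))*5 = -3*(-13)*5 = 39*5 = 195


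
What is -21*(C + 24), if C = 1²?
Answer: -525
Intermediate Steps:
C = 1
-21*(C + 24) = -21*(1 + 24) = -21*25 = -525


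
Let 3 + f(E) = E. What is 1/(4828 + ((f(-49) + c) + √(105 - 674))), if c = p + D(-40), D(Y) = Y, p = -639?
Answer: 4097/16785978 - I*√569/16785978 ≈ 0.00024407 - 1.4211e-6*I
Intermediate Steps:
f(E) = -3 + E
c = -679 (c = -639 - 40 = -679)
1/(4828 + ((f(-49) + c) + √(105 - 674))) = 1/(4828 + (((-3 - 49) - 679) + √(105 - 674))) = 1/(4828 + ((-52 - 679) + √(-569))) = 1/(4828 + (-731 + I*√569)) = 1/(4097 + I*√569)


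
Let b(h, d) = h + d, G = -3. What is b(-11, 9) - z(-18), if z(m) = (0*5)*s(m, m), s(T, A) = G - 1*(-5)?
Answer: -2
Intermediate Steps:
b(h, d) = d + h
s(T, A) = 2 (s(T, A) = -3 - 1*(-5) = -3 + 5 = 2)
z(m) = 0 (z(m) = (0*5)*2 = 0*2 = 0)
b(-11, 9) - z(-18) = (9 - 11) - 1*0 = -2 + 0 = -2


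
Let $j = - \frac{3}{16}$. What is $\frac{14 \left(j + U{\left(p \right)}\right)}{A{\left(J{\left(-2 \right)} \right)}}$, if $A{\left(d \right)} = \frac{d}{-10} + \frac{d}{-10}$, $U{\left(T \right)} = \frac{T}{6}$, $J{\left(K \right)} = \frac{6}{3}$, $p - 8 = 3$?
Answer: $- \frac{2765}{48} \approx -57.604$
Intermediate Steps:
$p = 11$ ($p = 8 + 3 = 11$)
$j = - \frac{3}{16}$ ($j = \left(-3\right) \frac{1}{16} = - \frac{3}{16} \approx -0.1875$)
$J{\left(K \right)} = 2$ ($J{\left(K \right)} = 6 \cdot \frac{1}{3} = 2$)
$U{\left(T \right)} = \frac{T}{6}$ ($U{\left(T \right)} = T \frac{1}{6} = \frac{T}{6}$)
$A{\left(d \right)} = - \frac{d}{5}$ ($A{\left(d \right)} = d \left(- \frac{1}{10}\right) + d \left(- \frac{1}{10}\right) = - \frac{d}{10} - \frac{d}{10} = - \frac{d}{5}$)
$\frac{14 \left(j + U{\left(p \right)}\right)}{A{\left(J{\left(-2 \right)} \right)}} = \frac{14 \left(- \frac{3}{16} + \frac{1}{6} \cdot 11\right)}{\left(- \frac{1}{5}\right) 2} = \frac{14 \left(- \frac{3}{16} + \frac{11}{6}\right)}{- \frac{2}{5}} = 14 \cdot \frac{79}{48} \left(- \frac{5}{2}\right) = \frac{553}{24} \left(- \frac{5}{2}\right) = - \frac{2765}{48}$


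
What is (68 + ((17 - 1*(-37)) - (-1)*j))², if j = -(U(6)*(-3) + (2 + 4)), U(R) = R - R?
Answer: 13456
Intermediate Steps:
U(R) = 0
j = -6 (j = -(0*(-3) + (2 + 4)) = -(0 + 6) = -1*6 = -6)
(68 + ((17 - 1*(-37)) - (-1)*j))² = (68 + ((17 - 1*(-37)) - (-1)*(-6)))² = (68 + ((17 + 37) - 1*6))² = (68 + (54 - 6))² = (68 + 48)² = 116² = 13456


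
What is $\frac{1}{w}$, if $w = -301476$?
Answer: $- \frac{1}{301476} \approx -3.317 \cdot 10^{-6}$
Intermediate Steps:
$\frac{1}{w} = \frac{1}{-301476} = - \frac{1}{301476}$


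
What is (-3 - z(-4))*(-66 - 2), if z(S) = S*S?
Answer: 1292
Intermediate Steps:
z(S) = S**2
(-3 - z(-4))*(-66 - 2) = (-3 - 1*(-4)**2)*(-66 - 2) = (-3 - 1*16)*(-68) = (-3 - 16)*(-68) = -19*(-68) = 1292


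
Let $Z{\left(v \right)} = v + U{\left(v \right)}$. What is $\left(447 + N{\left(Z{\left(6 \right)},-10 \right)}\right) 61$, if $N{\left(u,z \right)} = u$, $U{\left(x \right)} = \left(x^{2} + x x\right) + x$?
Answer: $32391$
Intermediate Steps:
$U{\left(x \right)} = x + 2 x^{2}$ ($U{\left(x \right)} = \left(x^{2} + x^{2}\right) + x = 2 x^{2} + x = x + 2 x^{2}$)
$Z{\left(v \right)} = v + v \left(1 + 2 v\right)$
$\left(447 + N{\left(Z{\left(6 \right)},-10 \right)}\right) 61 = \left(447 + 2 \cdot 6 \left(1 + 6\right)\right) 61 = \left(447 + 2 \cdot 6 \cdot 7\right) 61 = \left(447 + 84\right) 61 = 531 \cdot 61 = 32391$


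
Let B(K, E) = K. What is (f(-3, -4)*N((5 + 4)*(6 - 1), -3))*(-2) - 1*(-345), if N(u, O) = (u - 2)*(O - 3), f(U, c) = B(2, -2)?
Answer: 1377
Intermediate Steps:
f(U, c) = 2
N(u, O) = (-3 + O)*(-2 + u) (N(u, O) = (-2 + u)*(-3 + O) = (-3 + O)*(-2 + u))
(f(-3, -4)*N((5 + 4)*(6 - 1), -3))*(-2) - 1*(-345) = (2*(6 - 3*(5 + 4)*(6 - 1) - 2*(-3) - 3*(5 + 4)*(6 - 1)))*(-2) - 1*(-345) = (2*(6 - 27*5 + 6 - 27*5))*(-2) + 345 = (2*(6 - 3*45 + 6 - 3*45))*(-2) + 345 = (2*(6 - 135 + 6 - 135))*(-2) + 345 = (2*(-258))*(-2) + 345 = -516*(-2) + 345 = 1032 + 345 = 1377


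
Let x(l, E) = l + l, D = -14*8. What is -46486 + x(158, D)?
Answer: -46170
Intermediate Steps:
D = -112
x(l, E) = 2*l
-46486 + x(158, D) = -46486 + 2*158 = -46486 + 316 = -46170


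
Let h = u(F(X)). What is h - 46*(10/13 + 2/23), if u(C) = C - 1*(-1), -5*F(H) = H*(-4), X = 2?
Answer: -2391/65 ≈ -36.785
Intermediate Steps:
F(H) = 4*H/5 (F(H) = -H*(-4)/5 = -(-4)*H/5 = 4*H/5)
u(C) = 1 + C (u(C) = C + 1 = 1 + C)
h = 13/5 (h = 1 + (4/5)*2 = 1 + 8/5 = 13/5 ≈ 2.6000)
h - 46*(10/13 + 2/23) = 13/5 - 46*(10/13 + 2/23) = 13/5 - 46*256/299 = 13/5 - 512/13 = -2391/65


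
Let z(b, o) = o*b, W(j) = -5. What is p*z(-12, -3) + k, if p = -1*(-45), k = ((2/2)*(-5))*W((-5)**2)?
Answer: 1645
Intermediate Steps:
k = 25 (k = ((2/2)*(-5))*(-5) = ((2*(1/2))*(-5))*(-5) = (1*(-5))*(-5) = -5*(-5) = 25)
z(b, o) = b*o
p = 45
p*z(-12, -3) + k = 45*(-12*(-3)) + 25 = 45*36 + 25 = 1620 + 25 = 1645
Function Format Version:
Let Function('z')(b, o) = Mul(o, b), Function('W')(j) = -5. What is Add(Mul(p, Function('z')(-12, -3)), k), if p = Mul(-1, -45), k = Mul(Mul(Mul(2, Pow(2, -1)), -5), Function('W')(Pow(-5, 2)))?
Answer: 1645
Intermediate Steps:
k = 25 (k = Mul(Mul(Mul(2, Pow(2, -1)), -5), -5) = Mul(Mul(Mul(2, Rational(1, 2)), -5), -5) = Mul(Mul(1, -5), -5) = Mul(-5, -5) = 25)
Function('z')(b, o) = Mul(b, o)
p = 45
Add(Mul(p, Function('z')(-12, -3)), k) = Add(Mul(45, Mul(-12, -3)), 25) = Add(Mul(45, 36), 25) = Add(1620, 25) = 1645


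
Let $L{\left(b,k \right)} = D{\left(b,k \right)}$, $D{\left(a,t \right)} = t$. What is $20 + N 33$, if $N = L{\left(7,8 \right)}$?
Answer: $284$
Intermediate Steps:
$L{\left(b,k \right)} = k$
$N = 8$
$20 + N 33 = 20 + 8 \cdot 33 = 20 + 264 = 284$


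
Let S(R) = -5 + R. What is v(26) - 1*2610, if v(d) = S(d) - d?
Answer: -2615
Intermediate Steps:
v(d) = -5 (v(d) = (-5 + d) - d = -5)
v(26) - 1*2610 = -5 - 1*2610 = -5 - 2610 = -2615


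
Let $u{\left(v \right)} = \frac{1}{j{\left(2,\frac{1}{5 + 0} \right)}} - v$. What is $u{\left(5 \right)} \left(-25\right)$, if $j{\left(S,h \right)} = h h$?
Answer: $-500$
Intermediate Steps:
$j{\left(S,h \right)} = h^{2}$
$u{\left(v \right)} = 25 - v$ ($u{\left(v \right)} = \frac{1}{\left(\frac{1}{5 + 0}\right)^{2}} - v = \frac{1}{\left(\frac{1}{5}\right)^{2}} - v = \frac{1}{\frac{1}{25}} - v = 25 - v$)
$u{\left(5 \right)} \left(-25\right) = \left(25 - 5\right) \left(-25\right) = 20 \left(-25\right) = -500$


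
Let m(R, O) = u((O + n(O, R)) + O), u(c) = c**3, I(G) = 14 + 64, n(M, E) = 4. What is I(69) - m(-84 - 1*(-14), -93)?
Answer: 6028646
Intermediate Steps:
I(G) = 78
m(R, O) = (4 + 2*O)**3 (m(R, O) = ((O + 4) + O)**3 = ((4 + O) + O)**3 = (4 + 2*O)**3)
I(69) - m(-84 - 1*(-14), -93) = 78 - 8*(2 - 93)**3 = 78 - 8*(-91)**3 = 78 - 8*(-753571) = 78 - 1*(-6028568) = 78 + 6028568 = 6028646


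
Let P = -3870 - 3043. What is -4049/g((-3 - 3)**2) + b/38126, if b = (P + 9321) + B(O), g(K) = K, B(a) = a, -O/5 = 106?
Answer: -77152283/686268 ≈ -112.42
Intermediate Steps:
O = -530 (O = -5*106 = -530)
P = -6913
b = 1878 (b = (-6913 + 9321) - 530 = 2408 - 530 = 1878)
-4049/g((-3 - 3)**2) + b/38126 = -4049/(-3 - 3)**2 + 1878/38126 = -4049/((-6)**2) + 1878*(1/38126) = -4049/36 + 939/19063 = -77152283/686268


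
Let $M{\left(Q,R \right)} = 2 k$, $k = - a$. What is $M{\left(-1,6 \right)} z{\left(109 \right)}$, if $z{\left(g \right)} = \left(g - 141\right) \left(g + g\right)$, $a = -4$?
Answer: $-55808$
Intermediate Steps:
$k = 4$ ($k = \left(-1\right) \left(-4\right) = 4$)
$M{\left(Q,R \right)} = 8$ ($M{\left(Q,R \right)} = 2 \cdot 4 = 8$)
$z{\left(g \right)} = 2 g \left(-141 + g\right)$ ($z{\left(g \right)} = \left(-141 + g\right) 2 g = 2 g \left(-141 + g\right)$)
$M{\left(-1,6 \right)} z{\left(109 \right)} = 8 \cdot 2 \cdot 109 \left(-141 + 109\right) = 8 \cdot 2 \cdot 109 \left(-32\right) = 8 \left(-6976\right) = -55808$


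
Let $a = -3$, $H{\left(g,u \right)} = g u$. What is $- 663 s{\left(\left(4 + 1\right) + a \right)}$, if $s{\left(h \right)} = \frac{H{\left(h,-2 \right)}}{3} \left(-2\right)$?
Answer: $-1768$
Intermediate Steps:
$s{\left(h \right)} = \frac{4 h}{3}$ ($s{\left(h \right)} = \frac{h \left(-2\right)}{3} \left(-2\right) = - 2 h \frac{1}{3} \left(-2\right) = - \frac{2 h}{3} \left(-2\right) = \frac{4 h}{3}$)
$- 663 s{\left(\left(4 + 1\right) + a \right)} = - 663 \frac{4 \left(\left(4 + 1\right) - 3\right)}{3} = - 663 \frac{4 \left(5 - 3\right)}{3} = - 663 \cdot \frac{4}{3} \cdot 2 = \left(-663\right) \frac{8}{3} = -1768$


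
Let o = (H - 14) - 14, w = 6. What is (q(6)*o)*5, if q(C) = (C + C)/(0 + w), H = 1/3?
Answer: -830/3 ≈ -276.67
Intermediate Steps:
H = ⅓ ≈ 0.33333
q(C) = C/3 (q(C) = (C + C)/(0 + 6) = (2*C)/6 = (2*C)*(⅙) = C/3)
o = -83/3 (o = (⅓ - 14) - 14 = -41/3 - 14 = -83/3 ≈ -27.667)
(q(6)*o)*5 = (((⅓)*6)*(-83/3))*5 = (2*(-83/3))*5 = -166/3*5 = -830/3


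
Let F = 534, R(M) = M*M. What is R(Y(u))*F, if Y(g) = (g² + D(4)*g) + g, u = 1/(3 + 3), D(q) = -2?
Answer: 2225/216 ≈ 10.301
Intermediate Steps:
u = ⅙ (u = 1/6 = ⅙ ≈ 0.16667)
Y(g) = g² - g (Y(g) = (g² - 2*g) + g = g² - g)
R(M) = M²
R(Y(u))*F = ((-1 + ⅙)/6)²*534 = ((⅙)*(-⅚))²*534 = (-5/36)²*534 = (25/1296)*534 = 2225/216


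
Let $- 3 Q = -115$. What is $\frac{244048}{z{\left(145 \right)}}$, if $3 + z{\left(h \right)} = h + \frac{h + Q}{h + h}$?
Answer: $\frac{21232176}{12409} \approx 1711.0$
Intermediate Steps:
$Q = \frac{115}{3}$ ($Q = \left(- \frac{1}{3}\right) \left(-115\right) = \frac{115}{3} \approx 38.333$)
$z{\left(h \right)} = -3 + h + \frac{\frac{115}{3} + h}{2 h}$ ($z{\left(h \right)} = -3 + \left(h + \frac{h + \frac{115}{3}}{h + h}\right) = -3 + \left(h + \frac{\frac{115}{3} + h}{2 h}\right) = -3 + h + \frac{\frac{115}{3} + h}{2 h}$)
$\frac{244048}{z{\left(145 \right)}} = \frac{244048}{- \frac{5}{2} + 145 + \frac{115}{6 \cdot 145}} = \frac{244048}{- \frac{5}{2} + 145 + \frac{115}{6} \cdot \frac{1}{145}} = \frac{244048}{- \frac{5}{2} + 145 + \frac{23}{174}} = \frac{244048}{\frac{12409}{87}} = 244048 \cdot \frac{87}{12409} = \frac{21232176}{12409}$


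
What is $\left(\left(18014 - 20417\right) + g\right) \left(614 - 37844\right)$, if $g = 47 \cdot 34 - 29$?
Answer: $31049820$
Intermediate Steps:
$g = 1569$ ($g = 1598 - 29 = 1569$)
$\left(\left(18014 - 20417\right) + g\right) \left(614 - 37844\right) = \left(\left(18014 - 20417\right) + 1569\right) \left(614 - 37844\right) = \left(\left(18014 - 20417\right) + 1569\right) \left(-37230\right) = \left(-2403 + 1569\right) \left(-37230\right) = \left(-834\right) \left(-37230\right) = 31049820$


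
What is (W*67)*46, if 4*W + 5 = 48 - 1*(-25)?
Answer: 52394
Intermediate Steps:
W = 17 (W = -5/4 + (48 - 1*(-25))/4 = -5/4 + (48 + 25)/4 = -5/4 + (¼)*73 = -5/4 + 73/4 = 17)
(W*67)*46 = (17*67)*46 = 1139*46 = 52394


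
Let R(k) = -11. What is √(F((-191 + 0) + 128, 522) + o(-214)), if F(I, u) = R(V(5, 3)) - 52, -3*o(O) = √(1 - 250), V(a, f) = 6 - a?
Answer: √(-567 - 3*I*√249)/3 ≈ 0.33106 - 7.9442*I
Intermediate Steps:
o(O) = -I*√249/3 (o(O) = -√(1 - 250)/3 = -I*√249/3)
F(I, u) = -63 (F(I, u) = -11 - 52 = -63)
√(F((-191 + 0) + 128, 522) + o(-214)) = √(-63 - I*√249/3)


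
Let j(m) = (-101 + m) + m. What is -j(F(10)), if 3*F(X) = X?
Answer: 283/3 ≈ 94.333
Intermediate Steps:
F(X) = X/3
j(m) = -101 + 2*m
-j(F(10)) = -(-101 + 2*((⅓)*10)) = -(-101 + 2*(10/3)) = -(-101 + 20/3) = -1*(-283/3) = 283/3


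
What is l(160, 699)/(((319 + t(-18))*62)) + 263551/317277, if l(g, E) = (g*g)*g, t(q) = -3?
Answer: 163091260399/777011373 ≈ 209.90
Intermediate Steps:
l(g, E) = g³ (l(g, E) = g²*g = g³)
l(160, 699)/(((319 + t(-18))*62)) + 263551/317277 = 160³/(((319 - 3)*62)) + 263551/317277 = 4096000/((316*62)) + 263551*(1/317277) = 4096000/19592 + 263551/317277 = 4096000*(1/19592) + 263551/317277 = 512000/2449 + 263551/317277 = 163091260399/777011373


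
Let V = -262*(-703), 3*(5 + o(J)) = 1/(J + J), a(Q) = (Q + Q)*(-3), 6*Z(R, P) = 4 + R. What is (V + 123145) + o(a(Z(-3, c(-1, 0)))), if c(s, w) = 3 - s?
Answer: 1843955/6 ≈ 3.0733e+5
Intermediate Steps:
Z(R, P) = 2/3 + R/6 (Z(R, P) = (4 + R)/6 = 2/3 + R/6)
a(Q) = -6*Q (a(Q) = (2*Q)*(-3) = -6*Q)
o(J) = -5 + 1/(6*J) (o(J) = -5 + 1/(3*(J + J)) = -5 + 1/(3*((2*J))) = -5 + (1/(2*J))/3 = -5 + 1/(6*J))
V = 184186
(V + 123145) + o(a(Z(-3, c(-1, 0)))) = (184186 + 123145) + (-5 + 1/(6*((-6*(2/3 + (1/6)*(-3)))))) = 307331 + (-5 + 1/(6*((-6*(2/3 - 1/2))))) = 307331 + (-5 + 1/(6*((-6*1/6)))) = 307331 + (-5 + (1/6)/(-1)) = 307331 + (-5 + (1/6)*(-1)) = 307331 + (-5 - 1/6) = 307331 - 31/6 = 1843955/6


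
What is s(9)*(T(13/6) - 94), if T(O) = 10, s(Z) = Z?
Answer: -756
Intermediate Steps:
s(9)*(T(13/6) - 94) = 9*(10 - 94) = 9*(-84) = -756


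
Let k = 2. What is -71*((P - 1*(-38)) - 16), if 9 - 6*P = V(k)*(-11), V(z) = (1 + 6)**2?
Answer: -24140/3 ≈ -8046.7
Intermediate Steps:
V(z) = 49 (V(z) = 7**2 = 49)
P = 274/3 (P = 3/2 - 49*(-11)/6 = 3/2 - 1/6*(-539) = 3/2 + 539/6 = 274/3 ≈ 91.333)
-71*((P - 1*(-38)) - 16) = -71*((274/3 - 1*(-38)) - 16) = -71*((274/3 + 38) - 16) = -71*(388/3 - 16) = -71*340/3 = -24140/3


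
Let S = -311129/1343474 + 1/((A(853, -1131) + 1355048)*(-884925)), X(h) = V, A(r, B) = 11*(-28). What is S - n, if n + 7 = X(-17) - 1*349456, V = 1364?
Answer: 280326513479862131186513/805307398117546500 ≈ 3.4810e+5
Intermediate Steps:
A(r, B) = -308
X(h) = 1364
n = -348099 (n = -7 + (1364 - 1*349456) = -7 + (1364 - 349456) = -7 - 348092 = -348099)
S = -186497457687916987/805307398117546500 (S = -311129/1343474 + 1/((-308 + 1355048)*(-884925)) = -311129*1/1343474 - 1/884925/1354740 = -311129/1343474 + (1/1354740)*(-1/884925) = -311129/1343474 - 1/1198843294500 = -186497457687916987/805307398117546500 ≈ -0.23159)
S - n = -186497457687916987/805307398117546500 - 1*(-348099) = -186497457687916987/805307398117546500 + 348099 = 280326513479862131186513/805307398117546500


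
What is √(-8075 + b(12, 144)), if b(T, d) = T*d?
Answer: I*√6347 ≈ 79.668*I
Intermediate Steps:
√(-8075 + b(12, 144)) = √(-8075 + 12*144) = √(-8075 + 1728) = √(-6347) = I*√6347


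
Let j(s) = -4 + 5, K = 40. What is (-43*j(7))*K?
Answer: -1720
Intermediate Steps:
j(s) = 1
(-43*j(7))*K = -43*1*40 = -43*40 = -1720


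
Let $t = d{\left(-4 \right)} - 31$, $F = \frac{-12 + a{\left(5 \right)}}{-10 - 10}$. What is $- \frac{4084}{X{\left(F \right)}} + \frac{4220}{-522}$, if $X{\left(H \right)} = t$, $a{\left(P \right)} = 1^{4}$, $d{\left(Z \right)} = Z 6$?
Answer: $\frac{949874}{14355} \approx 66.17$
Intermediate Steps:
$d{\left(Z \right)} = 6 Z$
$a{\left(P \right)} = 1$
$F = \frac{11}{20}$ ($F = \frac{-12 + 1}{-10 - 10} = - \frac{11}{-20} = \left(-11\right) \left(- \frac{1}{20}\right) = \frac{11}{20} \approx 0.55$)
$t = -55$ ($t = 6 \left(-4\right) - 31 = -24 - 31 = -55$)
$X{\left(H \right)} = -55$
$- \frac{4084}{X{\left(F \right)}} + \frac{4220}{-522} = - \frac{4084}{-55} + \frac{4220}{-522} = \left(-4084\right) \left(- \frac{1}{55}\right) + 4220 \left(- \frac{1}{522}\right) = \frac{4084}{55} - \frac{2110}{261} = \frac{949874}{14355}$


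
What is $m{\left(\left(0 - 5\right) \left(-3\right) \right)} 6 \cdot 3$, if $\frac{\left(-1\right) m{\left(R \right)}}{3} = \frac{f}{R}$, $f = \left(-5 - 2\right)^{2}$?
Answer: $- \frac{882}{5} \approx -176.4$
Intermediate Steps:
$f = 49$ ($f = \left(-7\right)^{2} = 49$)
$m{\left(R \right)} = - \frac{147}{R}$ ($m{\left(R \right)} = - 3 \frac{49}{R} = - \frac{147}{R}$)
$m{\left(\left(0 - 5\right) \left(-3\right) \right)} 6 \cdot 3 = - \frac{147}{\left(0 - 5\right) \left(-3\right)} 6 \cdot 3 = - \frac{147}{\left(-5\right) \left(-3\right)} 6 \cdot 3 = - \frac{147}{15} \cdot 6 \cdot 3 = \left(-147\right) \frac{1}{15} \cdot 6 \cdot 3 = \left(- \frac{49}{5}\right) 6 \cdot 3 = \left(- \frac{294}{5}\right) 3 = - \frac{882}{5}$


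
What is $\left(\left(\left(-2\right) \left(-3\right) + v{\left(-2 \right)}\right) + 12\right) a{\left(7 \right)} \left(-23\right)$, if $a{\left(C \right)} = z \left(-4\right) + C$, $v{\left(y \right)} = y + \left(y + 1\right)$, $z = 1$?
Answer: $-1035$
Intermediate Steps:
$v{\left(y \right)} = 1 + 2 y$ ($v{\left(y \right)} = y + \left(1 + y\right) = 1 + 2 y$)
$a{\left(C \right)} = -4 + C$ ($a{\left(C \right)} = 1 \left(-4\right) + C = -4 + C$)
$\left(\left(\left(-2\right) \left(-3\right) + v{\left(-2 \right)}\right) + 12\right) a{\left(7 \right)} \left(-23\right) = \left(\left(\left(-2\right) \left(-3\right) + \left(1 + 2 \left(-2\right)\right)\right) + 12\right) \left(-4 + 7\right) \left(-23\right) = \left(\left(6 + \left(1 - 4\right)\right) + 12\right) 3 \left(-23\right) = \left(\left(6 - 3\right) + 12\right) 3 \left(-23\right) = \left(3 + 12\right) 3 \left(-23\right) = 15 \cdot 3 \left(-23\right) = 45 \left(-23\right) = -1035$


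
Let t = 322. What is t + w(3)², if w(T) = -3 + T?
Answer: 322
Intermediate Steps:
t + w(3)² = 322 + (-3 + 3)² = 322 + 0² = 322 + 0 = 322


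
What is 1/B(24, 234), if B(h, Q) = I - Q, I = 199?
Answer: -1/35 ≈ -0.028571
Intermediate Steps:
B(h, Q) = 199 - Q
1/B(24, 234) = 1/(199 - 1*234) = 1/(199 - 234) = 1/(-35) = -1/35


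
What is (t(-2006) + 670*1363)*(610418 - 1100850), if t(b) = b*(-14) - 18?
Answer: -461631871232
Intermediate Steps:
t(b) = -18 - 14*b (t(b) = -14*b - 18 = -18 - 14*b)
(t(-2006) + 670*1363)*(610418 - 1100850) = ((-18 - 14*(-2006)) + 670*1363)*(610418 - 1100850) = ((-18 + 28084) + 913210)*(-490432) = (28066 + 913210)*(-490432) = 941276*(-490432) = -461631871232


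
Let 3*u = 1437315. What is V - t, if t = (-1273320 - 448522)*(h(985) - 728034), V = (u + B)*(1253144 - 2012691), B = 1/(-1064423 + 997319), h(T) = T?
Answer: -108424379760719525/67104 ≈ -1.6158e+12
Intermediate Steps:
u = 479105 (u = (⅓)*1437315 = 479105)
B = -1/67104 (B = 1/(-67104) = -1/67104 ≈ -1.4902e-5)
V = -24419331170990693/67104 (V = (479105 - 1/67104)*(1253144 - 2012691) = (32149861919/67104)*(-759547) = -24419331170990693/67104 ≈ -3.6390e+11)
t = 1251863504258 (t = (-1273320 - 448522)*(985 - 728034) = -1721842*(-727049) = 1251863504258)
V - t = -24419331170990693/67104 - 1*1251863504258 = -24419331170990693/67104 - 1251863504258 = -108424379760719525/67104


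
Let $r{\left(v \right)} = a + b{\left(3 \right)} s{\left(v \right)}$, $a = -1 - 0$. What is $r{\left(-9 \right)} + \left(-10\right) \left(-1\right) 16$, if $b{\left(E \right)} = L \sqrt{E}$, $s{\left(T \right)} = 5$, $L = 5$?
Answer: $159 + 25 \sqrt{3} \approx 202.3$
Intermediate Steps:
$b{\left(E \right)} = 5 \sqrt{E}$
$a = -1$ ($a = -1 + 0 = -1$)
$r{\left(v \right)} = -1 + 25 \sqrt{3}$ ($r{\left(v \right)} = -1 + 5 \sqrt{3} \cdot 5 = -1 + 25 \sqrt{3}$)
$r{\left(-9 \right)} + \left(-10\right) \left(-1\right) 16 = \left(-1 + 25 \sqrt{3}\right) + \left(-10\right) \left(-1\right) 16 = \left(-1 + 25 \sqrt{3}\right) + 10 \cdot 16 = \left(-1 + 25 \sqrt{3}\right) + 160 = 159 + 25 \sqrt{3}$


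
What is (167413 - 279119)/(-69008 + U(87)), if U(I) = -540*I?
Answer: 55853/57994 ≈ 0.96308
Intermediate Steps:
(167413 - 279119)/(-69008 + U(87)) = (167413 - 279119)/(-69008 - 540*87) = -111706/(-69008 - 46980) = -111706/(-115988) = -111706*(-1/115988) = 55853/57994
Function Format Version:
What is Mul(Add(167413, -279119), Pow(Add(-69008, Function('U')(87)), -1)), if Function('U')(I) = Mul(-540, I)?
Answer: Rational(55853, 57994) ≈ 0.96308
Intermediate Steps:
Mul(Add(167413, -279119), Pow(Add(-69008, Function('U')(87)), -1)) = Mul(Add(167413, -279119), Pow(Add(-69008, Mul(-540, 87)), -1)) = Mul(-111706, Pow(Add(-69008, -46980), -1)) = Mul(-111706, Pow(-115988, -1)) = Mul(-111706, Rational(-1, 115988)) = Rational(55853, 57994)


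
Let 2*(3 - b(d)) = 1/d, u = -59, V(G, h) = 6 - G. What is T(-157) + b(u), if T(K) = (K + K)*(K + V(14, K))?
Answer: 6113935/118 ≈ 51813.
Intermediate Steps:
T(K) = 2*K*(-8 + K) (T(K) = (K + K)*(K + (6 - 1*14)) = (2*K)*(K + (6 - 14)) = (2*K)*(K - 8) = (2*K)*(-8 + K) = 2*K*(-8 + K))
b(d) = 3 - 1/(2*d)
T(-157) + b(u) = 2*(-157)*(-8 - 157) + (3 - ½/(-59)) = 2*(-157)*(-165) + (3 - ½*(-1/59)) = 51810 + (3 + 1/118) = 51810 + 355/118 = 6113935/118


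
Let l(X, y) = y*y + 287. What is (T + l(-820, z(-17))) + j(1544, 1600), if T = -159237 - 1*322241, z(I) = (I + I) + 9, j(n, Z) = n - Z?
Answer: -480622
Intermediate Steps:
z(I) = 9 + 2*I (z(I) = 2*I + 9 = 9 + 2*I)
T = -481478 (T = -159237 - 322241 = -481478)
l(X, y) = 287 + y² (l(X, y) = y² + 287 = 287 + y²)
(T + l(-820, z(-17))) + j(1544, 1600) = (-481478 + (287 + (9 + 2*(-17))²)) + (1544 - 1*1600) = (-481478 + (287 + (9 - 34)²)) + (1544 - 1600) = (-481478 + (287 + (-25)²)) - 56 = (-481478 + (287 + 625)) - 56 = (-481478 + 912) - 56 = -480566 - 56 = -480622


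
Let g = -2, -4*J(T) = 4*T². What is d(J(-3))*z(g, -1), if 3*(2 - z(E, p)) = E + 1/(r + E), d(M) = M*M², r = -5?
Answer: -13851/7 ≈ -1978.7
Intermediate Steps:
J(T) = -T²
d(M) = M³
z(E, p) = 2 - E/3 - 1/(3*(-5 + E)) (z(E, p) = 2 - (E + 1/(-5 + E))/3 = 2 + (-E/3 - 1/(3*(-5 + E))) = 2 - E/3 - 1/(3*(-5 + E)))
d(J(-3))*z(g, -1) = (-1*(-3)²)³*((-31 - 1*(-2)² + 11*(-2))/(3*(-5 - 2))) = (-1*9)³*((⅓)*(-31 - 1*4 - 22)/(-7)) = (-9)³*((⅓)*(-⅐)*(-31 - 4 - 22)) = -243*(-1)*(-57)/7 = -729*19/7 = -13851/7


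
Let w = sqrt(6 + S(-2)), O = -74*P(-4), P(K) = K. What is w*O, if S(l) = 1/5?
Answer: 296*sqrt(155)/5 ≈ 737.03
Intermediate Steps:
S(l) = 1/5 (S(l) = 1*(1/5) = 1/5)
O = 296 (O = -74*(-4) = 296)
w = sqrt(155)/5 (w = sqrt(6 + 1/5) = sqrt(31/5) = sqrt(155)/5 ≈ 2.4900)
w*O = (sqrt(155)/5)*296 = 296*sqrt(155)/5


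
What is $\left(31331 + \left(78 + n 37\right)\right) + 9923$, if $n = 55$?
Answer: $43367$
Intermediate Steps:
$\left(31331 + \left(78 + n 37\right)\right) + 9923 = \left(31331 + \left(78 + 55 \cdot 37\right)\right) + 9923 = \left(31331 + \left(78 + 2035\right)\right) + 9923 = \left(31331 + 2113\right) + 9923 = 33444 + 9923 = 43367$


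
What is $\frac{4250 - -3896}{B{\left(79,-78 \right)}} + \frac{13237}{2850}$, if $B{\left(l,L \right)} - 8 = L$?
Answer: $- \frac{2228951}{19950} \approx -111.73$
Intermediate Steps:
$B{\left(l,L \right)} = 8 + L$
$\frac{4250 - -3896}{B{\left(79,-78 \right)}} + \frac{13237}{2850} = \frac{4250 - -3896}{8 - 78} + \frac{13237}{2850} = \frac{4250 + 3896}{-70} + 13237 \cdot \frac{1}{2850} = 8146 \left(- \frac{1}{70}\right) + \frac{13237}{2850} = - \frac{4073}{35} + \frac{13237}{2850} = - \frac{2228951}{19950}$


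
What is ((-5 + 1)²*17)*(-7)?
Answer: -1904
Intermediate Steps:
((-5 + 1)²*17)*(-7) = ((-4)²*17)*(-7) = (16*17)*(-7) = 272*(-7) = -1904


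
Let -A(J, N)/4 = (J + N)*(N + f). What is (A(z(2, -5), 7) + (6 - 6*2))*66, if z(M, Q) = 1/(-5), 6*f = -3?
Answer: -60324/5 ≈ -12065.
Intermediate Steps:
f = -1/2 (f = (1/6)*(-3) = -1/2 ≈ -0.50000)
z(M, Q) = -1/5 (z(M, Q) = 1*(-1/5) = -1/5)
A(J, N) = -4*(-1/2 + N)*(J + N) (A(J, N) = -4*(J + N)*(N - 1/2) = -4*(J + N)*(-1/2 + N) = -4*(-1/2 + N)*(J + N))
(A(z(2, -5), 7) + (6 - 6*2))*66 = ((-4*7**2 + 2*(-1/5) + 2*7 - 4*(-1/5)*7) + (6 - 6*2))*66 = ((-4*49 - 2/5 + 14 + 28/5) + (6 - 12))*66 = ((-196 - 2/5 + 14 + 28/5) - 6)*66 = (-884/5 - 6)*66 = -914/5*66 = -60324/5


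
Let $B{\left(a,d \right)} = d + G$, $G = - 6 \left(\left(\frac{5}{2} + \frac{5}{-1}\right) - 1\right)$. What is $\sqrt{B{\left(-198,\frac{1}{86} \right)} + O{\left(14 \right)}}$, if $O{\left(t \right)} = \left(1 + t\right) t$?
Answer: $\frac{\sqrt{1708562}}{86} \approx 15.199$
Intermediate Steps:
$O{\left(t \right)} = t \left(1 + t\right)$
$G = 21$ ($G = - 6 \left(\left(5 \cdot \frac{1}{2} + 5 \left(-1\right)\right) - 1\right) = - 6 \left(\left(\frac{5}{2} - 5\right) - 1\right) = - 6 \left(- \frac{5}{2} - 1\right) = \left(-6\right) \left(- \frac{7}{2}\right) = 21$)
$B{\left(a,d \right)} = 21 + d$ ($B{\left(a,d \right)} = d + 21 = 21 + d$)
$\sqrt{B{\left(-198,\frac{1}{86} \right)} + O{\left(14 \right)}} = \sqrt{\left(21 + \frac{1}{86}\right) + 14 \left(1 + 14\right)} = \sqrt{\left(21 + \frac{1}{86}\right) + 14 \cdot 15} = \sqrt{\frac{1807}{86} + 210} = \sqrt{\frac{19867}{86}} = \frac{\sqrt{1708562}}{86}$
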